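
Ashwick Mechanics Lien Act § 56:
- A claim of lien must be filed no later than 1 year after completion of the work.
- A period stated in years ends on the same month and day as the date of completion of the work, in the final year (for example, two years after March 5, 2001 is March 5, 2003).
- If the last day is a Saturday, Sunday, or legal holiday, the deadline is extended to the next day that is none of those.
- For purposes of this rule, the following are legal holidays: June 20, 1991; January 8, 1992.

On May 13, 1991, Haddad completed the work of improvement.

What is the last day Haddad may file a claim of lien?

May 13, 1992

1 year after May 13, 1991 is May 13, 1992.
May 13, 1992 is a Wednesday and not a legal holiday, so no extension applies.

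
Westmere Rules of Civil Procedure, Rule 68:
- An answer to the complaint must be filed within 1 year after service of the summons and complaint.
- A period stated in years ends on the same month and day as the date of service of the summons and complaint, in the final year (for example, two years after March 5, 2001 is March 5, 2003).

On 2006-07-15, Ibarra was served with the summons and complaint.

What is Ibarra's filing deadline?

July 15, 2007

1 year after 2006-07-15 is July 15, 2007.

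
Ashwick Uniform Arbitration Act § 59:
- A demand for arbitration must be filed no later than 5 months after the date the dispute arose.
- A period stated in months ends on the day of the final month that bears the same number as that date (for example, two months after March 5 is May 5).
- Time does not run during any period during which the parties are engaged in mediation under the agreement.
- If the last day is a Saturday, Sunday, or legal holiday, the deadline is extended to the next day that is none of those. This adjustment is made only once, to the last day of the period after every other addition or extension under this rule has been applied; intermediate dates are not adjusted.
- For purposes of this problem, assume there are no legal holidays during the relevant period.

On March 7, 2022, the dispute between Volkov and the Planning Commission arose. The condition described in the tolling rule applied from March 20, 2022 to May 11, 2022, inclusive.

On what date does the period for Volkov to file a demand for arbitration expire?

September 29, 2022

5 months after March 7, 2022 is August 7, 2022.
From March 20, 2022 through May 11, 2022 inclusive is 53 days; tolling adds 53 days: August 7, 2022 + 53 days = September 29, 2022.
September 29, 2022 is a Thursday and not a legal holiday, so no extension applies.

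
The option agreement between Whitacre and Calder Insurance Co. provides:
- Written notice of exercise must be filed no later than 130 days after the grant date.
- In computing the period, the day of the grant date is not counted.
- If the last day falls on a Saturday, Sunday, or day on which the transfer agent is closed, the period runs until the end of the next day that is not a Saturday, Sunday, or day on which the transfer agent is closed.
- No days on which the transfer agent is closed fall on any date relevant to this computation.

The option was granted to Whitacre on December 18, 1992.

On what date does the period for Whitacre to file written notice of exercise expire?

130 days after December 18, 1992 is April 27, 1993.
April 27, 1993 is a Tuesday and not a day on which the transfer agent is closed, so no extension applies.

April 27, 1993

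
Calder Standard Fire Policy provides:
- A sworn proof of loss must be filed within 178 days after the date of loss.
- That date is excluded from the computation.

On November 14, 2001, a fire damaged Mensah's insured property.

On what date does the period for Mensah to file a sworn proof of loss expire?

May 11, 2002

178 days after November 14, 2001 is May 11, 2002.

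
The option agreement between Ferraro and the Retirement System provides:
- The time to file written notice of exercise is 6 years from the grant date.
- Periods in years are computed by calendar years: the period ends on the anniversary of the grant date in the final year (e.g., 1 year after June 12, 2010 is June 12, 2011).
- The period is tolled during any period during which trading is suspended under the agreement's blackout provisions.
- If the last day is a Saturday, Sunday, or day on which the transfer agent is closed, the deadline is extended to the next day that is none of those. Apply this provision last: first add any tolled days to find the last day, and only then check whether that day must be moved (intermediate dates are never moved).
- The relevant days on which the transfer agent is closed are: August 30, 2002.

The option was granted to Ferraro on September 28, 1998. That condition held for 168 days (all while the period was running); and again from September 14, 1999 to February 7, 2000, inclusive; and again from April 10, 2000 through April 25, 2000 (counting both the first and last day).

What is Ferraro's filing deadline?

August 25, 2005

6 years after September 28, 1998 is September 28, 2004.
Tolling adds 168 days: September 28, 2004 + 168 days = March 15, 2005.
From September 14, 1999 through February 7, 2000 inclusive is 147 days; tolling adds 147 days: March 15, 2005 + 147 days = August 9, 2005.
From April 10, 2000 through April 25, 2000 inclusive is 16 days; tolling adds 16 days: August 9, 2005 + 16 days = August 25, 2005.
August 25, 2005 is a Thursday and not a day on which the transfer agent is closed, so no extension applies.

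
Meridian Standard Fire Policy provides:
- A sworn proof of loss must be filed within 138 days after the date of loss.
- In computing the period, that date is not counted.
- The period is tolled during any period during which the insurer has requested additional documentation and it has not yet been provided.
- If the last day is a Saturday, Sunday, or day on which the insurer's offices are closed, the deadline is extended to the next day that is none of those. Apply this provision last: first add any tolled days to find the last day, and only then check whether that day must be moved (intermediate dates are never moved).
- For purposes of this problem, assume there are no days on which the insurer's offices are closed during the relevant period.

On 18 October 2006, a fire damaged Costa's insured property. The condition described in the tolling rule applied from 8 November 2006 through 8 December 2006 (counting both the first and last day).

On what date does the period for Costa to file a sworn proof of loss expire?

138 days after 18 October 2006 is March 5, 2007.
From November 8, 2006 through December 8, 2006 inclusive is 31 days; tolling adds 31 days: March 5, 2007 + 31 days = April 5, 2007.
April 5, 2007 is a Thursday and not a day on which the insurer's offices are closed, so no extension applies.

April 5, 2007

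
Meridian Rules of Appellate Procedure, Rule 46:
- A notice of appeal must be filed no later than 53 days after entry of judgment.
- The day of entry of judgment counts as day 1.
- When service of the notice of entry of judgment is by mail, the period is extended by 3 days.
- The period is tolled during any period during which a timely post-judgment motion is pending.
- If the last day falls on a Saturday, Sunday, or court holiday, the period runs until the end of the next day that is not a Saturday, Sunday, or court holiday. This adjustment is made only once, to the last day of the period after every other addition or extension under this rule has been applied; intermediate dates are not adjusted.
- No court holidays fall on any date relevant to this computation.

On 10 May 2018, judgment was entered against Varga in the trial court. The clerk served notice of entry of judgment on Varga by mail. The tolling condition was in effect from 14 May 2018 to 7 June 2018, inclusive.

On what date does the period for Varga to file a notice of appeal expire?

July 30, 2018

Counting 10 May 2018 as day 1, day 53 is July 1, 2018.
Service was by mail, adding 3 days: July 1, 2018 + 3 days = July 4, 2018.
From May 14, 2018 through June 7, 2018 inclusive is 25 days; tolling adds 25 days: July 4, 2018 + 25 days = July 29, 2018.
July 29, 2018 is Sunday. The next qualifying day is July 30, 2018.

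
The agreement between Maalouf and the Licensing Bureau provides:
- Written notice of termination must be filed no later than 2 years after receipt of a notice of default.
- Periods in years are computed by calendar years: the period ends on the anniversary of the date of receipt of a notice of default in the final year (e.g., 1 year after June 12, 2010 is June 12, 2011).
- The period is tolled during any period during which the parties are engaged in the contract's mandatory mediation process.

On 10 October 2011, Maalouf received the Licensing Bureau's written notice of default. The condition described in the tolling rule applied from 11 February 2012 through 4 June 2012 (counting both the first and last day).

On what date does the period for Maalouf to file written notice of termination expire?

February 2, 2014

2 years after 10 October 2011 is October 10, 2013.
From February 11, 2012 through June 4, 2012 inclusive is 115 days; tolling adds 115 days: October 10, 2013 + 115 days = February 2, 2014.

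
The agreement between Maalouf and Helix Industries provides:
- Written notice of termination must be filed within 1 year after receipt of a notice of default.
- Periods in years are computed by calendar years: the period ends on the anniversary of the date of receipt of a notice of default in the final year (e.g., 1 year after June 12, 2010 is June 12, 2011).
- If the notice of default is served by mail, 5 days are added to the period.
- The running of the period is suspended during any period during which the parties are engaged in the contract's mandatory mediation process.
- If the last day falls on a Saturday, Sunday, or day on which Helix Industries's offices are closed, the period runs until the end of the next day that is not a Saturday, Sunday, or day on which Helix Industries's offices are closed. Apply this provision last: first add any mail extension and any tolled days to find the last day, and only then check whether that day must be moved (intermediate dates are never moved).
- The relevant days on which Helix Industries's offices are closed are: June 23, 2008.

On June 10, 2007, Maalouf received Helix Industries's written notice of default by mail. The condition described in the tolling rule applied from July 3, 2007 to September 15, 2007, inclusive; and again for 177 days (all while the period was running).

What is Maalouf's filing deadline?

February 23, 2009

1 year after June 10, 2007 is June 10, 2008.
Service was by mail, adding 5 days: June 10, 2008 + 5 days = June 15, 2008.
From July 3, 2007 through September 15, 2007 inclusive is 75 days; tolling adds 75 days: June 15, 2008 + 75 days = August 29, 2008.
Tolling adds 177 days: August 29, 2008 + 177 days = February 22, 2009.
February 22, 2009 is Sunday. The next qualifying day is February 23, 2009.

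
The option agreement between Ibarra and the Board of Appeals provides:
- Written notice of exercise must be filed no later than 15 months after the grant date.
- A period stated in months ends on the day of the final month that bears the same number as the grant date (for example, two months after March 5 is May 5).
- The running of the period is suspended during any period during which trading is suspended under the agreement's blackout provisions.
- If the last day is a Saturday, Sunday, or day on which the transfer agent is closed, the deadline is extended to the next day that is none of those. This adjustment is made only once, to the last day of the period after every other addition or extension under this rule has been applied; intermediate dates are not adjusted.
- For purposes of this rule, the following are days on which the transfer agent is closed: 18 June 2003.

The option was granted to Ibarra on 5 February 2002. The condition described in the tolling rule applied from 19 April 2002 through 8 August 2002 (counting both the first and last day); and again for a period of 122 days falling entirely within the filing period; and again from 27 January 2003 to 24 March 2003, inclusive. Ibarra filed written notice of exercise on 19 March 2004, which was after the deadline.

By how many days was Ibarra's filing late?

15 months after 5 February 2002 is May 5, 2003.
From April 19, 2002 through August 8, 2002 inclusive is 112 days; tolling adds 112 days: May 5, 2003 + 112 days = August 25, 2003.
Tolling adds 122 days: August 25, 2003 + 122 days = December 25, 2003.
From January 27, 2003 through March 24, 2003 inclusive is 57 days; tolling adds 57 days: December 25, 2003 + 57 days = February 20, 2004.
February 20, 2004 is a Friday and not a day on which the transfer agent is closed, so no extension applies.
The deadline is February 20, 2004; from February 20, 2004 to March 19, 2004 is 28 days.

28 days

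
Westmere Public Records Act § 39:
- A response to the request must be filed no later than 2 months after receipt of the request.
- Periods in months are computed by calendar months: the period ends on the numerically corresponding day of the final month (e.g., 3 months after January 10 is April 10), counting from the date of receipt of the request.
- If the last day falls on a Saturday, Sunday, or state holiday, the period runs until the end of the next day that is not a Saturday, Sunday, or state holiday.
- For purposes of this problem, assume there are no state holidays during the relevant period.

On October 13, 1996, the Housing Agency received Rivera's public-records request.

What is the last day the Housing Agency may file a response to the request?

2 months after October 13, 1996 is December 13, 1996.
December 13, 1996 is a Friday and not a state holiday, so no extension applies.

December 13, 1996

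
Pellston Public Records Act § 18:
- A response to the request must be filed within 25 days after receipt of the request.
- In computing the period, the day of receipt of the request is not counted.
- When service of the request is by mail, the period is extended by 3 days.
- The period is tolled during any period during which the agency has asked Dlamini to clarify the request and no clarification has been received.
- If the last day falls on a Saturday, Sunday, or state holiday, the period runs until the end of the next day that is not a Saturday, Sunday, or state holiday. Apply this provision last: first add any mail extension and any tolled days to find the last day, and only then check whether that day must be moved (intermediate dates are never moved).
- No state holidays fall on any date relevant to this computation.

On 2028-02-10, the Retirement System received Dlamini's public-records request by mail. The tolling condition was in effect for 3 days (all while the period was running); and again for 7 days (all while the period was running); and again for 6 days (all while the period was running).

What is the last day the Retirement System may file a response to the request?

25 days after 2028-02-10 is March 6, 2028.
Service was by mail, adding 3 days: March 6, 2028 + 3 days = March 9, 2028.
Tolling adds 3 days: March 9, 2028 + 3 days = March 12, 2028.
Tolling adds 7 days: March 12, 2028 + 7 days = March 19, 2028.
Tolling adds 6 days: March 19, 2028 + 6 days = March 25, 2028.
March 25, 2028 is Saturday; March 26, 2028 is Sunday. The next qualifying day is March 27, 2028.

March 27, 2028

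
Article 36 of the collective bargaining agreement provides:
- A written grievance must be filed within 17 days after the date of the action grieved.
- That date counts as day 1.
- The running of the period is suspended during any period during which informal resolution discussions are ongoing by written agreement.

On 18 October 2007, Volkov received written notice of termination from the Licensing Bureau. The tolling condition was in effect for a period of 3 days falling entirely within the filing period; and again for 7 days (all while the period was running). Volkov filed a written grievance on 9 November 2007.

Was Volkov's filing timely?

Yes

Counting 18 October 2007 as day 1, day 17 is November 3, 2007.
Tolling adds 3 days: November 3, 2007 + 3 days = November 6, 2007.
Tolling adds 7 days: November 6, 2007 + 7 days = November 13, 2007.
The deadline is November 13, 2007; the filing on November 9, 2007 is on or before that date.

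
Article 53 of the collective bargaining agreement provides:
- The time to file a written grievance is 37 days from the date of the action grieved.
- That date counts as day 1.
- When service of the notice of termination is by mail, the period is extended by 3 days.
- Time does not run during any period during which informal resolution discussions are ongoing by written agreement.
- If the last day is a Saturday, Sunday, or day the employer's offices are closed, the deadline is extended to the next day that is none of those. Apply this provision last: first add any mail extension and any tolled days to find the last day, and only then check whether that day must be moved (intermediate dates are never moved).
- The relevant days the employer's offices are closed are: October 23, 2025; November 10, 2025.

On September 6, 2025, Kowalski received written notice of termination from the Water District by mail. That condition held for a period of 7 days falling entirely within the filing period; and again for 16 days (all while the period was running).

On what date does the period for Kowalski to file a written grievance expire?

Counting September 6, 2025 as day 1, day 37 is October 12, 2025.
Service was by mail, adding 3 days: October 12, 2025 + 3 days = October 15, 2025.
Tolling adds 7 days: October 15, 2025 + 7 days = October 22, 2025.
Tolling adds 16 days: October 22, 2025 + 16 days = November 7, 2025.
November 7, 2025 is a Friday and not a day the employer's offices are closed, so no extension applies.

November 7, 2025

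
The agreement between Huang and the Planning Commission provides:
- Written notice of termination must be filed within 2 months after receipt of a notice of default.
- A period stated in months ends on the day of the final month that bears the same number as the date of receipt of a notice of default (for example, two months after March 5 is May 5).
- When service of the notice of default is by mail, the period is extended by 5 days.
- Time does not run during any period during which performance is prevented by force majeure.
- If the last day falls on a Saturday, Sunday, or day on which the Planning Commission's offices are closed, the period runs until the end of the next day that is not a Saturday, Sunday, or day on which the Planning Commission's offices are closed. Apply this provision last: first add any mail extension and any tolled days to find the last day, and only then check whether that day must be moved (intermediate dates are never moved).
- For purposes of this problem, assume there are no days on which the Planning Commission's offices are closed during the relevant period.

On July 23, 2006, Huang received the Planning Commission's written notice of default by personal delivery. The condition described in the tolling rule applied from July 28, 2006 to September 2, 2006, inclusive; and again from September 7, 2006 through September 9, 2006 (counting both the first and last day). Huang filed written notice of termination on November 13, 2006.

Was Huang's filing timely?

No

2 months after July 23, 2006 is September 23, 2006.
Service was not by mail, so no mail extension applies.
From July 28, 2006 through September 2, 2006 inclusive is 37 days; tolling adds 37 days: September 23, 2006 + 37 days = October 30, 2006.
From September 7, 2006 through September 9, 2006 inclusive is 3 days; tolling adds 3 days: October 30, 2006 + 3 days = November 2, 2006.
November 2, 2006 is a Thursday and not a day on which the Planning Commission's offices are closed, so no extension applies.
The deadline is November 2, 2006; the filing on November 13, 2006 is after that date.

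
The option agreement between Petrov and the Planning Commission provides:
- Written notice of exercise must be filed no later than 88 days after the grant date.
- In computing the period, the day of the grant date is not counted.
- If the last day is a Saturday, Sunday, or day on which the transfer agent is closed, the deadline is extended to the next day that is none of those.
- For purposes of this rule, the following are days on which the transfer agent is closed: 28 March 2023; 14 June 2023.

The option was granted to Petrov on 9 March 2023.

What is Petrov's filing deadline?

88 days after 9 March 2023 is June 5, 2023.
June 5, 2023 is a Monday and not a day on which the transfer agent is closed, so no extension applies.

June 5, 2023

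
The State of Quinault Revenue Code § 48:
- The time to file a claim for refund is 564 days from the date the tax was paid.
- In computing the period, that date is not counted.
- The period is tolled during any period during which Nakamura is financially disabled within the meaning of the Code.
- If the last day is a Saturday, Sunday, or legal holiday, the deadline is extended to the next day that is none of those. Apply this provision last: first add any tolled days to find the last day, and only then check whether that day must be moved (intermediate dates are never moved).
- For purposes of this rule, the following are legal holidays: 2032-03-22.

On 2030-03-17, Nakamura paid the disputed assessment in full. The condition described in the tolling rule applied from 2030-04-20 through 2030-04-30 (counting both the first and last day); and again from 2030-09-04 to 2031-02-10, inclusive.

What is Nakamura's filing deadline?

564 days after 2030-03-17 is October 2, 2031.
From April 20, 2030 through April 30, 2030 inclusive is 11 days; tolling adds 11 days: October 2, 2031 + 11 days = October 13, 2031.
From September 4, 2030 through February 10, 2031 inclusive is 160 days; tolling adds 160 days: October 13, 2031 + 160 days = March 21, 2032.
March 21, 2032 is Sunday; March 22, 2032 is a listed holiday. The next qualifying day is March 23, 2032.

March 23, 2032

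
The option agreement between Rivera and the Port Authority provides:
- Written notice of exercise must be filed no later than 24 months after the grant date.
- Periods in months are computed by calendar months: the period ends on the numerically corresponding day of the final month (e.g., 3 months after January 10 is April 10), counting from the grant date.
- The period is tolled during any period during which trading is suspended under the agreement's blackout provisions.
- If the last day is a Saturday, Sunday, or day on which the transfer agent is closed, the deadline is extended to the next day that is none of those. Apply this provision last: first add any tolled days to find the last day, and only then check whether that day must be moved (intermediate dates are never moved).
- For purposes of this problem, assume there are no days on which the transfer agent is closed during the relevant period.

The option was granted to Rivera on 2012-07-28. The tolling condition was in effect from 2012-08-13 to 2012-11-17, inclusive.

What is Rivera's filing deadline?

November 3, 2014

24 months after 2012-07-28 is July 28, 2014.
From August 13, 2012 through November 17, 2012 inclusive is 97 days; tolling adds 97 days: July 28, 2014 + 97 days = November 2, 2014.
November 2, 2014 is Sunday. The next qualifying day is November 3, 2014.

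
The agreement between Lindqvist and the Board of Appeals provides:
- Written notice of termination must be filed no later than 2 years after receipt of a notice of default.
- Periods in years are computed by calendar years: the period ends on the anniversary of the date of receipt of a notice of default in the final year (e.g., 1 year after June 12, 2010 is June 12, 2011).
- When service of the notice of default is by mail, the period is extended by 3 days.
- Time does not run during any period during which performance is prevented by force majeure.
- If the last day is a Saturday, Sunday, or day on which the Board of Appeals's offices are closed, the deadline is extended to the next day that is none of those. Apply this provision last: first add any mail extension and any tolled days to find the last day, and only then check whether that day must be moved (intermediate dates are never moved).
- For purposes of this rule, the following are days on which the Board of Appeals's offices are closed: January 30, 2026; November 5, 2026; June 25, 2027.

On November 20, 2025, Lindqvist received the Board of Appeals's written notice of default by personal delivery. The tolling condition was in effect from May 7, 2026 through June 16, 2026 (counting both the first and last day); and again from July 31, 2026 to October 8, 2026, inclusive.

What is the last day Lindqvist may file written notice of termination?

March 10, 2028

2 years after November 20, 2025 is November 20, 2027.
Service was not by mail, so no mail extension applies.
From May 7, 2026 through June 16, 2026 inclusive is 41 days; tolling adds 41 days: November 20, 2027 + 41 days = December 31, 2027.
From July 31, 2026 through October 8, 2026 inclusive is 70 days; tolling adds 70 days: December 31, 2027 + 70 days = March 10, 2028.
March 10, 2028 is a Friday and not a day on which the Board of Appeals's offices are closed, so no extension applies.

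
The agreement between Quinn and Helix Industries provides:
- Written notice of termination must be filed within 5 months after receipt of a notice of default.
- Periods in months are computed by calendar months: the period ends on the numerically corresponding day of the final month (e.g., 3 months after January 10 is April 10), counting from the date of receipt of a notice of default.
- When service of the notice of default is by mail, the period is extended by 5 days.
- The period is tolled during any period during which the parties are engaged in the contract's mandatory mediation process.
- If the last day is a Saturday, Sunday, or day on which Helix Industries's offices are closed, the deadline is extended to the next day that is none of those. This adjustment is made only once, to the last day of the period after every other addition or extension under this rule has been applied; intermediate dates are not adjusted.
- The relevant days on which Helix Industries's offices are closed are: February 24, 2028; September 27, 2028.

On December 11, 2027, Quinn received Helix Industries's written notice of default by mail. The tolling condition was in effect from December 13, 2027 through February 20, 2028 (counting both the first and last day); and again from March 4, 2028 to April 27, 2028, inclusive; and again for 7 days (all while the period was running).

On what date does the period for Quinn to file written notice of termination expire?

September 25, 2028

5 months after December 11, 2027 is May 11, 2028.
Service was by mail, adding 5 days: May 11, 2028 + 5 days = May 16, 2028.
From December 13, 2027 through February 20, 2028 inclusive is 70 days; tolling adds 70 days: May 16, 2028 + 70 days = July 25, 2028.
From March 4, 2028 through April 27, 2028 inclusive is 55 days; tolling adds 55 days: July 25, 2028 + 55 days = September 18, 2028.
Tolling adds 7 days: September 18, 2028 + 7 days = September 25, 2028.
September 25, 2028 is a Monday and not a day on which Helix Industries's offices are closed, so no extension applies.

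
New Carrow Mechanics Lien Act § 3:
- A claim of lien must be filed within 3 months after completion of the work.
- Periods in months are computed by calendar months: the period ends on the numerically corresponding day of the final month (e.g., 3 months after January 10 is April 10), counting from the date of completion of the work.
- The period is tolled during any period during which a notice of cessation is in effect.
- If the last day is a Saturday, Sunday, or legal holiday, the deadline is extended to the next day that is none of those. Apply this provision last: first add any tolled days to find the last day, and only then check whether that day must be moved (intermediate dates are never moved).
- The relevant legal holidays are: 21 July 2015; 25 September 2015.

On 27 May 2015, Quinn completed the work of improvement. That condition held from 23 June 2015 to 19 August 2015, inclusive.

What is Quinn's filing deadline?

3 months after 27 May 2015 is August 27, 2015.
From June 23, 2015 through August 19, 2015 inclusive is 58 days; tolling adds 58 days: August 27, 2015 + 58 days = October 24, 2015.
October 24, 2015 is Saturday; October 25, 2015 is Sunday. The next qualifying day is October 26, 2015.

October 26, 2015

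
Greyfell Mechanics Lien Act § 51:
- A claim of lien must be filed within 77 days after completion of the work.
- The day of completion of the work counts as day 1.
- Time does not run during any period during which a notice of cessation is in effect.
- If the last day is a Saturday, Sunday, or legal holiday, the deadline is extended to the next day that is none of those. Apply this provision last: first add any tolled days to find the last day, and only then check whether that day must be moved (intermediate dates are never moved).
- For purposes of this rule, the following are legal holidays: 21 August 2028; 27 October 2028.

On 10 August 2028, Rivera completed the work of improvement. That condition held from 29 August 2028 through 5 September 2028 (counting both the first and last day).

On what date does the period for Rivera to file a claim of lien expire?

November 2, 2028

Counting 10 August 2028 as day 1, day 77 is October 25, 2028.
From August 29, 2028 through September 5, 2028 inclusive is 8 days; tolling adds 8 days: October 25, 2028 + 8 days = November 2, 2028.
November 2, 2028 is a Thursday and not a legal holiday, so no extension applies.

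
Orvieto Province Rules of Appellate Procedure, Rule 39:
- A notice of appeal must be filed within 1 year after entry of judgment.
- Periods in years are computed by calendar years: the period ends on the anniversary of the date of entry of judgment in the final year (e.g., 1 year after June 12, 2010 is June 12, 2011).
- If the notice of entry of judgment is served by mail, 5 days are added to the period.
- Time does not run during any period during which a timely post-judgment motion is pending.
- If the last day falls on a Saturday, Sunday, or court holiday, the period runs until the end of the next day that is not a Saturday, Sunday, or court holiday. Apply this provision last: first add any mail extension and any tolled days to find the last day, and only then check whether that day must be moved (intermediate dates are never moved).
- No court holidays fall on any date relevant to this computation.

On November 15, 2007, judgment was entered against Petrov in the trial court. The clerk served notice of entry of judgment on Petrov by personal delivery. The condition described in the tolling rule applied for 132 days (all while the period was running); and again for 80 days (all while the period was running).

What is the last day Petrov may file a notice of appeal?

1 year after November 15, 2007 is November 15, 2008.
Service was not by mail, so no mail extension applies.
Tolling adds 132 days: November 15, 2008 + 132 days = March 27, 2009.
Tolling adds 80 days: March 27, 2009 + 80 days = June 15, 2009.
June 15, 2009 is a Monday and not a court holiday, so no extension applies.

June 15, 2009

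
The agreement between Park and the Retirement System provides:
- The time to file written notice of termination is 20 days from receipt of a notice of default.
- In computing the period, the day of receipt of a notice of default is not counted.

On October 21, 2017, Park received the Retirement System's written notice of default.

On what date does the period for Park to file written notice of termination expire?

20 days after October 21, 2017 is November 10, 2017.

November 10, 2017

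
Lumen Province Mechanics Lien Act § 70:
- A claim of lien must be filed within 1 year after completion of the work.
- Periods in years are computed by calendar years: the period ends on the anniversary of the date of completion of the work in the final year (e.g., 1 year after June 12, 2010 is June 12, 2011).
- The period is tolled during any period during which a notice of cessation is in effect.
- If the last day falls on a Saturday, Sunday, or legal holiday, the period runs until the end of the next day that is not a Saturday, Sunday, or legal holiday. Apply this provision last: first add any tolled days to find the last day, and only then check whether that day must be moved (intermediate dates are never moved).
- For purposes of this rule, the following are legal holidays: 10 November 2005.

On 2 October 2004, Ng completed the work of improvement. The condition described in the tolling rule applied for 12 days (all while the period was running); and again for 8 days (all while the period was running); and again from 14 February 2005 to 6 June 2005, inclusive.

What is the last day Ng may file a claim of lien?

February 13, 2006

1 year after 2 October 2004 is October 2, 2005.
Tolling adds 12 days: October 2, 2005 + 12 days = October 14, 2005.
Tolling adds 8 days: October 14, 2005 + 8 days = October 22, 2005.
From February 14, 2005 through June 6, 2005 inclusive is 113 days; tolling adds 113 days: October 22, 2005 + 113 days = February 12, 2006.
February 12, 2006 is Sunday. The next qualifying day is February 13, 2006.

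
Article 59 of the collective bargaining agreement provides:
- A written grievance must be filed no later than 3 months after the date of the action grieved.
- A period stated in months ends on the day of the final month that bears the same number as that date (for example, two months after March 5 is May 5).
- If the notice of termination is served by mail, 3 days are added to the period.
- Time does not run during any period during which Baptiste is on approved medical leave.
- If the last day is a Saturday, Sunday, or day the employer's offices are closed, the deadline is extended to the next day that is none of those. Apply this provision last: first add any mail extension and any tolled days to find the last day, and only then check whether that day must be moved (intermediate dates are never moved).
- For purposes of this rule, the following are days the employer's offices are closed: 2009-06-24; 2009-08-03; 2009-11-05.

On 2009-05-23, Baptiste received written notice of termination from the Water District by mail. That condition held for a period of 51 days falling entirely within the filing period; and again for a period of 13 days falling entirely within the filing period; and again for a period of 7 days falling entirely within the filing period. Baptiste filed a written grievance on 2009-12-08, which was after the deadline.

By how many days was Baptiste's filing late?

3 months after 2009-05-23 is August 23, 2009.
Service was by mail, adding 3 days: August 23, 2009 + 3 days = August 26, 2009.
Tolling adds 51 days: August 26, 2009 + 51 days = October 16, 2009.
Tolling adds 13 days: October 16, 2009 + 13 days = October 29, 2009.
Tolling adds 7 days: October 29, 2009 + 7 days = November 5, 2009.
November 5, 2009 is a listed holiday. The next qualifying day is November 6, 2009.
The deadline is November 6, 2009; from November 6, 2009 to December 8, 2009 is 32 days.

32 days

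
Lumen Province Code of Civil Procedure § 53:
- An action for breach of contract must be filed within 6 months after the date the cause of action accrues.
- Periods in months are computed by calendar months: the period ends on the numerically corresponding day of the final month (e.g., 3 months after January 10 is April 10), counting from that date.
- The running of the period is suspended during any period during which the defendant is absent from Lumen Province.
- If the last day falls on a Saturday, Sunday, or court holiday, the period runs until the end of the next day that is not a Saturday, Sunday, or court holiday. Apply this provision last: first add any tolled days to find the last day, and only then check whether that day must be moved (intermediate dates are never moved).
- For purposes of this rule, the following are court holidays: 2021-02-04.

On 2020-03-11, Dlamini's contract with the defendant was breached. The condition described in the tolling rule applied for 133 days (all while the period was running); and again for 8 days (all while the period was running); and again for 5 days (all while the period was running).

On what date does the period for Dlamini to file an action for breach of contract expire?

February 5, 2021

6 months after 2020-03-11 is September 11, 2020.
Tolling adds 133 days: September 11, 2020 + 133 days = January 22, 2021.
Tolling adds 8 days: January 22, 2021 + 8 days = January 30, 2021.
Tolling adds 5 days: January 30, 2021 + 5 days = February 4, 2021.
February 4, 2021 is a listed holiday. The next qualifying day is February 5, 2021.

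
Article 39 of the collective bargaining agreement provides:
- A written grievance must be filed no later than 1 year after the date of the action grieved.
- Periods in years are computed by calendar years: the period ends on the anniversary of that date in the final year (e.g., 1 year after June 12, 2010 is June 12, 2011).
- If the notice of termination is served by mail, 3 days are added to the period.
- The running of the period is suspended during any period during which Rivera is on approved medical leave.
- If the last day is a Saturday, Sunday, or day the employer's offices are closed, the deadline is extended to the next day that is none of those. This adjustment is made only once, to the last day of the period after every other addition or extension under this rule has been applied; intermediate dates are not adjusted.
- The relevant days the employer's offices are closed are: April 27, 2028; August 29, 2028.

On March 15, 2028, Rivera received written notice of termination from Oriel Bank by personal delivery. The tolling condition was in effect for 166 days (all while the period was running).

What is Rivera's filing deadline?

August 28, 2029

1 year after March 15, 2028 is March 15, 2029.
Service was not by mail, so no mail extension applies.
Tolling adds 166 days: March 15, 2029 + 166 days = August 28, 2029.
August 28, 2029 is a Tuesday and not a day the employer's offices are closed, so no extension applies.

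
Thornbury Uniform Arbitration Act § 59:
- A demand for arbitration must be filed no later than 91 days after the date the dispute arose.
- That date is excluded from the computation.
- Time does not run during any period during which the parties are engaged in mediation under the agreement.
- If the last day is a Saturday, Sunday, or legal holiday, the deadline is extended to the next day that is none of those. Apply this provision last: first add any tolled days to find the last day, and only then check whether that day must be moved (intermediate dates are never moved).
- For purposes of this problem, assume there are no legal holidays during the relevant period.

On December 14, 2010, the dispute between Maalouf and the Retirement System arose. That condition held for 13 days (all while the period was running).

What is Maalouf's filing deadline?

91 days after December 14, 2010 is March 15, 2011.
Tolling adds 13 days: March 15, 2011 + 13 days = March 28, 2011.
March 28, 2011 is a Monday and not a legal holiday, so no extension applies.

March 28, 2011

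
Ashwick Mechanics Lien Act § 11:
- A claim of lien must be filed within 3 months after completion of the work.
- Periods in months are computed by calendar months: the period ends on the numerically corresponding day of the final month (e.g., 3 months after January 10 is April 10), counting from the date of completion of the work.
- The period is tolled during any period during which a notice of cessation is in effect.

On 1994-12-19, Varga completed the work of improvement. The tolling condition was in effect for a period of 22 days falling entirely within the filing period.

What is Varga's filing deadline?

April 10, 1995

3 months after 1994-12-19 is March 19, 1995.
Tolling adds 22 days: March 19, 1995 + 22 days = April 10, 1995.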